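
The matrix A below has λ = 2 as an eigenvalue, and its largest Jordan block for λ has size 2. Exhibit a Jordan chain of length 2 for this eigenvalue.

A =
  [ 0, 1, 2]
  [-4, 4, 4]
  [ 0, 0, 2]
A Jordan chain for λ = 2 of length 2:
v_1 = (-2, -4, 0)ᵀ
v_2 = (1, 0, 0)ᵀ

Let N = A − (2)·I. We want v_2 with N^2 v_2 = 0 but N^1 v_2 ≠ 0; then v_{j-1} := N · v_j for j = 2, …, 2.

Pick v_2 = (1, 0, 0)ᵀ.
Then v_1 = N · v_2 = (-2, -4, 0)ᵀ.

Sanity check: (A − (2)·I) v_1 = (0, 0, 0)ᵀ = 0. ✓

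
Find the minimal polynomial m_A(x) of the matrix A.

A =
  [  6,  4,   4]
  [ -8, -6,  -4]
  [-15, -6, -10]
x^3 + 10*x^2 + 32*x + 32

The characteristic polynomial is χ_A(x) = (x + 2)*(x + 4)^2, so the eigenvalues are known. The minimal polynomial is
  m_A(x) = Π_λ (x − λ)^{k_λ}
where k_λ is the size of the *largest* Jordan block for λ (equivalently, the smallest k with (A − λI)^k v = 0 for every generalised eigenvector v of λ).

  λ = -4: largest Jordan block has size 2, contributing (x + 4)^2
  λ = -2: largest Jordan block has size 1, contributing (x + 2)

So m_A(x) = (x + 2)*(x + 4)^2 = x^3 + 10*x^2 + 32*x + 32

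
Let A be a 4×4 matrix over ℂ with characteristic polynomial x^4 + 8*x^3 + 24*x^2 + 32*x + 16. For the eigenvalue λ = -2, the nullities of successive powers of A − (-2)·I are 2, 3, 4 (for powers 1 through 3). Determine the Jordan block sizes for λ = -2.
Block sizes for λ = -2: [3, 1]

From the dimensions of kernels of powers, the number of Jordan blocks of size at least j is d_j − d_{j−1} where d_j = dim ker(N^j) (with d_0 = 0). Computing the differences gives [2, 1, 1].
The number of blocks of size exactly k is (#blocks of size ≥ k) − (#blocks of size ≥ k + 1), so the partition is: 1 block(s) of size 1, 1 block(s) of size 3.
In nonincreasing order the block sizes are [3, 1].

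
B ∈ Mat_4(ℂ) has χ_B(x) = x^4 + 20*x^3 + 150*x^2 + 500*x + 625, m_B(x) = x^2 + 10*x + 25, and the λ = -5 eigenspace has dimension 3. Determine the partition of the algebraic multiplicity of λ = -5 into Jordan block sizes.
Block sizes for λ = -5: [2, 1, 1]

Step 1 — from the characteristic polynomial, algebraic multiplicity of λ = -5 is 4. From dim ker(B − (-5)·I) = 3, there are exactly 3 Jordan blocks for λ = -5.
Step 2 — from the minimal polynomial, the factor (x + 5)^2 tells us the largest block for λ = -5 has size 2.
Step 3 — with total size 4, 3 blocks, and largest block 2, the block sizes (in nonincreasing order) are [2, 1, 1].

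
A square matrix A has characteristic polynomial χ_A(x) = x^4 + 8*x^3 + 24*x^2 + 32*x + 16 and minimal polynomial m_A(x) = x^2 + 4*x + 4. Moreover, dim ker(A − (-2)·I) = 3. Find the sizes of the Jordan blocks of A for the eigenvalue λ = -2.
Block sizes for λ = -2: [2, 1, 1]

Step 1 — from the characteristic polynomial, algebraic multiplicity of λ = -2 is 4. From dim ker(A − (-2)·I) = 3, there are exactly 3 Jordan blocks for λ = -2.
Step 2 — from the minimal polynomial, the factor (x + 2)^2 tells us the largest block for λ = -2 has size 2.
Step 3 — with total size 4, 3 blocks, and largest block 2, the block sizes (in nonincreasing order) are [2, 1, 1].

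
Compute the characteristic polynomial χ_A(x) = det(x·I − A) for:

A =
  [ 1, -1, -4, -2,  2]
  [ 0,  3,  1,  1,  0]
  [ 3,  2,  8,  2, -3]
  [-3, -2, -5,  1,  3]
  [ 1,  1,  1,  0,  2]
x^5 - 15*x^4 + 90*x^3 - 270*x^2 + 405*x - 243

Expanding det(x·I − A) (e.g. by cofactor expansion or by noting that A is similar to its Jordan form J, which has the same characteristic polynomial as A) gives
  χ_A(x) = x^5 - 15*x^4 + 90*x^3 - 270*x^2 + 405*x - 243
which factors as (x - 3)^5. The eigenvalues (with algebraic multiplicities) are λ = 3 with multiplicity 5.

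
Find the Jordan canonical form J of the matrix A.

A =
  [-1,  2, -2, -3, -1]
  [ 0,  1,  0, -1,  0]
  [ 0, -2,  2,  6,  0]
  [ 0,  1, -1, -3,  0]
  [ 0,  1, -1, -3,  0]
J_1(-1) ⊕ J_3(0) ⊕ J_1(0)

The characteristic polynomial is
  det(x·I − A) = x^5 + x^4 = x^4*(x + 1)

Eigenvalues and multiplicities (the geometric multiplicity of λ is n − rank(A − λI), which equals the number of Jordan blocks for λ):
  λ = -1: algebraic multiplicity = 1, geometric multiplicity = 1
  λ = 0: algebraic multiplicity = 4, geometric multiplicity = 2

Determining the block sizes for each eigenvalue:
  λ = -1: one block (gm = 1), so the single block has size am = 1 → block sizes [1]
  λ = 0: with am = 4 and gm = 2, the partition is not yet determined (e.g. several partitions of 4 into 2 parts exist). Let N = A − (0)·I. Computing rank(N^1) = 3, rank(N^2) = 2, rank(N^3) = 1; the number of blocks of size ≥ j is rank(N^{j−1}) − rank(N^j), giving [2, 1, 1]. So we have 1 block(s) of size 3, 1 block(s) of size 1 → block sizes [3, 1]

Assembling the blocks gives a Jordan form
J =
  [-1, 0, 0, 0, 0]
  [ 0, 0, 1, 0, 0]
  [ 0, 0, 0, 1, 0]
  [ 0, 0, 0, 0, 0]
  [ 0, 0, 0, 0, 0]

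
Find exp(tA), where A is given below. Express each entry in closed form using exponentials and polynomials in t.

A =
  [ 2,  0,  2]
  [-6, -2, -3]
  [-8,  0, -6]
e^{tA} =
  [4*t*exp(-2*t) + exp(-2*t), 0, 2*t*exp(-2*t)]
  [-6*t*exp(-2*t), exp(-2*t), -3*t*exp(-2*t)]
  [-8*t*exp(-2*t), 0, -4*t*exp(-2*t) + exp(-2*t)]

Strategy: write A = P · J · P⁻¹ where J is a Jordan canonical form, so e^{tA} = P · e^{tJ} · P⁻¹, and e^{tJ} can be computed block-by-block.

A has Jordan form
J =
  [-2,  1,  0]
  [ 0, -2,  0]
  [ 0,  0, -2]
(up to reordering of blocks).

Per-block formulas:
  For a 1×1 block at λ = -2: exp(t · [-2]) = [e^(-2t)].
  For a 2×2 Jordan block J_2(-2): exp(t · J_2(-2)) = e^(-2t)·(I + t·N), where N is the 2×2 nilpotent shift.

After assembling e^{tJ} and conjugating by P, we get:

e^{tA} =
  [4*t*exp(-2*t) + exp(-2*t), 0, 2*t*exp(-2*t)]
  [-6*t*exp(-2*t), exp(-2*t), -3*t*exp(-2*t)]
  [-8*t*exp(-2*t), 0, -4*t*exp(-2*t) + exp(-2*t)]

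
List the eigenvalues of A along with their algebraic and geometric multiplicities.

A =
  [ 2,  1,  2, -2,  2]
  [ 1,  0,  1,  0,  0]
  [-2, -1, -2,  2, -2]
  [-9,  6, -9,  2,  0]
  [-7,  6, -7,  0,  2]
λ = 0: alg = 3, geom = 1; λ = 2: alg = 2, geom = 2

Step 1 — factor the characteristic polynomial to read off the algebraic multiplicities:
  χ_A(x) = x^3*(x - 2)^2

Step 2 — compute geometric multiplicities via the rank-nullity identity g(λ) = n − rank(A − λI):
  rank(A − (0)·I) = 4, so dim ker(A − (0)·I) = n − 4 = 1
  rank(A − (2)·I) = 3, so dim ker(A − (2)·I) = n − 3 = 2

Summary:
  λ = 0: algebraic multiplicity = 3, geometric multiplicity = 1
  λ = 2: algebraic multiplicity = 2, geometric multiplicity = 2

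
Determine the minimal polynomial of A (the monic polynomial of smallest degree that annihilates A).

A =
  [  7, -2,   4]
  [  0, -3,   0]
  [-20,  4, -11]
x^2 + 4*x + 3

The characteristic polynomial is χ_A(x) = (x + 1)*(x + 3)^2, so the eigenvalues are known. The minimal polynomial is
  m_A(x) = Π_λ (x − λ)^{k_λ}
where k_λ is the size of the *largest* Jordan block for λ (equivalently, the smallest k with (A − λI)^k v = 0 for every generalised eigenvector v of λ).

  λ = -3: largest Jordan block has size 1, contributing (x + 3)
  λ = -1: largest Jordan block has size 1, contributing (x + 1)

So m_A(x) = (x + 1)*(x + 3) = x^2 + 4*x + 3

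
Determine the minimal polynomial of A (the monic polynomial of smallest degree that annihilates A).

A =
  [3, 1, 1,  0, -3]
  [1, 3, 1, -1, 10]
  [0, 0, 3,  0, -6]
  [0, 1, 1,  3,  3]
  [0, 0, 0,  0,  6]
x^4 - 15*x^3 + 81*x^2 - 189*x + 162

The characteristic polynomial is χ_A(x) = (x - 6)*(x - 3)^4, so the eigenvalues are known. The minimal polynomial is
  m_A(x) = Π_λ (x − λ)^{k_λ}
where k_λ is the size of the *largest* Jordan block for λ (equivalently, the smallest k with (A − λI)^k v = 0 for every generalised eigenvector v of λ).

  λ = 3: largest Jordan block has size 3, contributing (x − 3)^3
  λ = 6: largest Jordan block has size 1, contributing (x − 6)

So m_A(x) = (x - 6)*(x - 3)^3 = x^4 - 15*x^3 + 81*x^2 - 189*x + 162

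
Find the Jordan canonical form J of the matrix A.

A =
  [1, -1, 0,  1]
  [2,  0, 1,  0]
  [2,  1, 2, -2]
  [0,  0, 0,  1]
J_3(1) ⊕ J_1(1)

The characteristic polynomial is
  det(x·I − A) = x^4 - 4*x^3 + 6*x^2 - 4*x + 1 = (x - 1)^4

Eigenvalues and multiplicities (the geometric multiplicity of λ is n − rank(A − λI), which equals the number of Jordan blocks for λ):
  λ = 1: algebraic multiplicity = 4, geometric multiplicity = 2

Determining the block sizes for each eigenvalue:
  λ = 1: with am = 4 and gm = 2, the partition is not yet determined (e.g. several partitions of 4 into 2 parts exist). Let N = A − (1)·I. Computing rank(N^1) = 2, rank(N^2) = 1, rank(N^3) = 0; the number of blocks of size ≥ j is rank(N^{j−1}) − rank(N^j), giving [2, 1, 1]. So we have 1 block(s) of size 3, 1 block(s) of size 1 → block sizes [3, 1]

Assembling the blocks gives a Jordan form
J =
  [1, 1, 0, 0]
  [0, 1, 1, 0]
  [0, 0, 1, 0]
  [0, 0, 0, 1]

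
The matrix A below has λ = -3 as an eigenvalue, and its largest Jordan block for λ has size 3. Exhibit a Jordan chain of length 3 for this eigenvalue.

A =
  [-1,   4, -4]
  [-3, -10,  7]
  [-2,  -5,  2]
A Jordan chain for λ = -3 of length 3:
v_1 = (0, 1, 1)ᵀ
v_2 = (2, -3, -2)ᵀ
v_3 = (1, 0, 0)ᵀ

Let N = A − (-3)·I. We want v_3 with N^3 v_3 = 0 but N^2 v_3 ≠ 0; then v_{j-1} := N · v_j for j = 3, …, 2.

Pick v_3 = (1, 0, 0)ᵀ.
Then v_2 = N · v_3 = (2, -3, -2)ᵀ.
Then v_1 = N · v_2 = (0, 1, 1)ᵀ.

Sanity check: (A − (-3)·I) v_1 = (0, 0, 0)ᵀ = 0. ✓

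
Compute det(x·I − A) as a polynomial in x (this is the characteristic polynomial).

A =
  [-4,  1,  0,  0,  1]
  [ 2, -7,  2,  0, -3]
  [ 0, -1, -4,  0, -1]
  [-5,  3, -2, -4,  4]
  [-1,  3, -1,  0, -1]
x^5 + 20*x^4 + 160*x^3 + 640*x^2 + 1280*x + 1024

Expanding det(x·I − A) (e.g. by cofactor expansion or by noting that A is similar to its Jordan form J, which has the same characteristic polynomial as A) gives
  χ_A(x) = x^5 + 20*x^4 + 160*x^3 + 640*x^2 + 1280*x + 1024
which factors as (x + 4)^5. The eigenvalues (with algebraic multiplicities) are λ = -4 with multiplicity 5.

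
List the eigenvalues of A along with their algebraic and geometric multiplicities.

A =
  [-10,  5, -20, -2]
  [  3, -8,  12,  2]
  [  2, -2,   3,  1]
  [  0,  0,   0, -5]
λ = -5: alg = 4, geom = 2

Step 1 — factor the characteristic polynomial to read off the algebraic multiplicities:
  χ_A(x) = (x + 5)^4

Step 2 — compute geometric multiplicities via the rank-nullity identity g(λ) = n − rank(A − λI):
  rank(A − (-5)·I) = 2, so dim ker(A − (-5)·I) = n − 2 = 2

Summary:
  λ = -5: algebraic multiplicity = 4, geometric multiplicity = 2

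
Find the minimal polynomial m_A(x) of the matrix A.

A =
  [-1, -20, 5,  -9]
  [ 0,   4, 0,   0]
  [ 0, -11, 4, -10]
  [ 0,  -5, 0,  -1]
x^4 - 6*x^3 + x^2 + 24*x + 16

The characteristic polynomial is χ_A(x) = (x - 4)^2*(x + 1)^2, so the eigenvalues are known. The minimal polynomial is
  m_A(x) = Π_λ (x − λ)^{k_λ}
where k_λ is the size of the *largest* Jordan block for λ (equivalently, the smallest k with (A − λI)^k v = 0 for every generalised eigenvector v of λ).

  λ = -1: largest Jordan block has size 2, contributing (x + 1)^2
  λ = 4: largest Jordan block has size 2, contributing (x − 4)^2

So m_A(x) = (x - 4)^2*(x + 1)^2 = x^4 - 6*x^3 + x^2 + 24*x + 16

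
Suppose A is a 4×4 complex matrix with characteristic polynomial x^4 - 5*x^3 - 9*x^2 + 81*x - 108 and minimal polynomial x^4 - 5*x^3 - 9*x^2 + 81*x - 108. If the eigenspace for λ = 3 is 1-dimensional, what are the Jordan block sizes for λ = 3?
Block sizes for λ = 3: [3]

Step 1 — from the characteristic polynomial, algebraic multiplicity of λ = 3 is 3. From dim ker(A − (3)·I) = 1, there are exactly 1 Jordan blocks for λ = 3.
Step 2 — from the minimal polynomial, the factor (x − 3)^3 tells us the largest block for λ = 3 has size 3.
Step 3 — with total size 3, 1 blocks, and largest block 3, the block sizes (in nonincreasing order) are [3].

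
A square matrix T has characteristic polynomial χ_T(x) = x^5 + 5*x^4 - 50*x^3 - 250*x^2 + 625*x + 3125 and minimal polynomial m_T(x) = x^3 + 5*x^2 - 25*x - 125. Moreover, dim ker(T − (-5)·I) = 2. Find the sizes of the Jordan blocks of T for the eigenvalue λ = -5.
Block sizes for λ = -5: [2, 1]

Step 1 — from the characteristic polynomial, algebraic multiplicity of λ = -5 is 3. From dim ker(T − (-5)·I) = 2, there are exactly 2 Jordan blocks for λ = -5.
Step 2 — from the minimal polynomial, the factor (x + 5)^2 tells us the largest block for λ = -5 has size 2.
Step 3 — with total size 3, 2 blocks, and largest block 2, the block sizes (in nonincreasing order) are [2, 1].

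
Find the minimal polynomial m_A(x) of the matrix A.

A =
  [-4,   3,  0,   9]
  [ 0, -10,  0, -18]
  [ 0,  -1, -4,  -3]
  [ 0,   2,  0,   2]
x^2 + 8*x + 16

The characteristic polynomial is χ_A(x) = (x + 4)^4, so the eigenvalues are known. The minimal polynomial is
  m_A(x) = Π_λ (x − λ)^{k_λ}
where k_λ is the size of the *largest* Jordan block for λ (equivalently, the smallest k with (A − λI)^k v = 0 for every generalised eigenvector v of λ).

  λ = -4: largest Jordan block has size 2, contributing (x + 4)^2

So m_A(x) = (x + 4)^2 = x^2 + 8*x + 16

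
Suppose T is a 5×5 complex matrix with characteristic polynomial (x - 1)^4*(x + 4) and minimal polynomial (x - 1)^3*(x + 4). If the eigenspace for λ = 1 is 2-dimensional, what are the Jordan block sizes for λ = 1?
Block sizes for λ = 1: [3, 1]

Step 1 — from the characteristic polynomial, algebraic multiplicity of λ = 1 is 4. From dim ker(T − (1)·I) = 2, there are exactly 2 Jordan blocks for λ = 1.
Step 2 — from the minimal polynomial, the factor (x − 1)^3 tells us the largest block for λ = 1 has size 3.
Step 3 — with total size 4, 2 blocks, and largest block 3, the block sizes (in nonincreasing order) are [3, 1].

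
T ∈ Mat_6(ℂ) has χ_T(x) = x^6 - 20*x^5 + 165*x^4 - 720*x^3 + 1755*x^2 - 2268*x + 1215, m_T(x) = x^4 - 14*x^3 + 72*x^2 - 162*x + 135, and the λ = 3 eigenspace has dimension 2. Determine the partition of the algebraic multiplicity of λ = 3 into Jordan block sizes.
Block sizes for λ = 3: [3, 2]

Step 1 — from the characteristic polynomial, algebraic multiplicity of λ = 3 is 5. From dim ker(T − (3)·I) = 2, there are exactly 2 Jordan blocks for λ = 3.
Step 2 — from the minimal polynomial, the factor (x − 3)^3 tells us the largest block for λ = 3 has size 3.
Step 3 — with total size 5, 2 blocks, and largest block 3, the block sizes (in nonincreasing order) are [3, 2].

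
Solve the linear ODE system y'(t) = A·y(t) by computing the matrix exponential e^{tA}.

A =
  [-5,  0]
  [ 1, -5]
e^{tA} =
  [exp(-5*t), 0]
  [t*exp(-5*t), exp(-5*t)]

Strategy: write A = P · J · P⁻¹ where J is a Jordan canonical form, so e^{tA} = P · e^{tJ} · P⁻¹, and e^{tJ} can be computed block-by-block.

A has Jordan form
J =
  [-5,  1]
  [ 0, -5]
(up to reordering of blocks).

Per-block formulas:
  For a 2×2 Jordan block J_2(-5): exp(t · J_2(-5)) = e^(-5t)·(I + t·N), where N is the 2×2 nilpotent shift.

After assembling e^{tJ} and conjugating by P, we get:

e^{tA} =
  [exp(-5*t), 0]
  [t*exp(-5*t), exp(-5*t)]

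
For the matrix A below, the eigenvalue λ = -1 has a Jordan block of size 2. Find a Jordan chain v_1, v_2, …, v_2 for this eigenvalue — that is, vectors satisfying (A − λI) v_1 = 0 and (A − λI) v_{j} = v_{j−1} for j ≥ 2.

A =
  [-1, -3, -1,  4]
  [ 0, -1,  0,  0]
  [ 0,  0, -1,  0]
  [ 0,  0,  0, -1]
A Jordan chain for λ = -1 of length 2:
v_1 = (-3, 0, 0, 0)ᵀ
v_2 = (0, 1, 0, 0)ᵀ

Let N = A − (-1)·I. We want v_2 with N^2 v_2 = 0 but N^1 v_2 ≠ 0; then v_{j-1} := N · v_j for j = 2, …, 2.

Pick v_2 = (0, 1, 0, 0)ᵀ.
Then v_1 = N · v_2 = (-3, 0, 0, 0)ᵀ.

Sanity check: (A − (-1)·I) v_1 = (0, 0, 0, 0)ᵀ = 0. ✓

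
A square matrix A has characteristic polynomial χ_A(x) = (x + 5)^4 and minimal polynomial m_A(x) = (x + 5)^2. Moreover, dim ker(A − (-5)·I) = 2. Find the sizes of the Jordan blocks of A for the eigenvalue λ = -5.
Block sizes for λ = -5: [2, 2]

Step 1 — from the characteristic polynomial, algebraic multiplicity of λ = -5 is 4. From dim ker(A − (-5)·I) = 2, there are exactly 2 Jordan blocks for λ = -5.
Step 2 — from the minimal polynomial, the factor (x + 5)^2 tells us the largest block for λ = -5 has size 2.
Step 3 — with total size 4, 2 blocks, and largest block 2, the block sizes (in nonincreasing order) are [2, 2].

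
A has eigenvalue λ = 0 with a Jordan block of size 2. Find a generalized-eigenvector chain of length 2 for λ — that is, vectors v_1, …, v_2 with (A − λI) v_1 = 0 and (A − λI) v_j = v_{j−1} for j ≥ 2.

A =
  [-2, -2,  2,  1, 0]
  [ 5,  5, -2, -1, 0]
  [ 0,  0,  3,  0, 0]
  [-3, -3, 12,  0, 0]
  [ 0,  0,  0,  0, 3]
A Jordan chain for λ = 0 of length 2:
v_1 = (1, -1, 0, 0, 0)ᵀ
v_2 = (0, 0, 0, 1, 0)ᵀ

Let N = A − (0)·I. We want v_2 with N^2 v_2 = 0 but N^1 v_2 ≠ 0; then v_{j-1} := N · v_j for j = 2, …, 2.

Pick v_2 = (0, 0, 0, 1, 0)ᵀ.
Then v_1 = N · v_2 = (1, -1, 0, 0, 0)ᵀ.

Sanity check: (A − (0)·I) v_1 = (0, 0, 0, 0, 0)ᵀ = 0. ✓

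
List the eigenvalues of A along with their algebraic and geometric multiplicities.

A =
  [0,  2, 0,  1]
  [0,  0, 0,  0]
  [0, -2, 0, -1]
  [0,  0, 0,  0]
λ = 0: alg = 4, geom = 3

Step 1 — factor the characteristic polynomial to read off the algebraic multiplicities:
  χ_A(x) = x^4

Step 2 — compute geometric multiplicities via the rank-nullity identity g(λ) = n − rank(A − λI):
  rank(A − (0)·I) = 1, so dim ker(A − (0)·I) = n − 1 = 3

Summary:
  λ = 0: algebraic multiplicity = 4, geometric multiplicity = 3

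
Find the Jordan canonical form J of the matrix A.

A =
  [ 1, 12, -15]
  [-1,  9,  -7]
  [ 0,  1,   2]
J_3(4)

The characteristic polynomial is
  det(x·I − A) = x^3 - 12*x^2 + 48*x - 64 = (x - 4)^3

Eigenvalues and multiplicities (the geometric multiplicity of λ is n − rank(A − λI), which equals the number of Jordan blocks for λ):
  λ = 4: algebraic multiplicity = 3, geometric multiplicity = 1

Determining the block sizes for each eigenvalue:
  λ = 4: one block (gm = 1), so the single block has size am = 3 → block sizes [3]

Assembling the blocks gives a Jordan form
J =
  [4, 1, 0]
  [0, 4, 1]
  [0, 0, 4]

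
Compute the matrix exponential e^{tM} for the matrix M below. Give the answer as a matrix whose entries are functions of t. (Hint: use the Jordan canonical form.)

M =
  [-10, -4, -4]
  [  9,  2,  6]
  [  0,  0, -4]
e^{tM} =
  [-6*t*exp(-4*t) + exp(-4*t), -4*t*exp(-4*t), -4*t*exp(-4*t)]
  [9*t*exp(-4*t), 6*t*exp(-4*t) + exp(-4*t), 6*t*exp(-4*t)]
  [0, 0, exp(-4*t)]

Strategy: write M = P · J · P⁻¹ where J is a Jordan canonical form, so e^{tM} = P · e^{tJ} · P⁻¹, and e^{tJ} can be computed block-by-block.

M has Jordan form
J =
  [-4,  1,  0]
  [ 0, -4,  0]
  [ 0,  0, -4]
(up to reordering of blocks).

Per-block formulas:
  For a 2×2 Jordan block J_2(-4): exp(t · J_2(-4)) = e^(-4t)·(I + t·N), where N is the 2×2 nilpotent shift.
  For a 1×1 block at λ = -4: exp(t · [-4]) = [e^(-4t)].

After assembling e^{tJ} and conjugating by P, we get:

e^{tM} =
  [-6*t*exp(-4*t) + exp(-4*t), -4*t*exp(-4*t), -4*t*exp(-4*t)]
  [9*t*exp(-4*t), 6*t*exp(-4*t) + exp(-4*t), 6*t*exp(-4*t)]
  [0, 0, exp(-4*t)]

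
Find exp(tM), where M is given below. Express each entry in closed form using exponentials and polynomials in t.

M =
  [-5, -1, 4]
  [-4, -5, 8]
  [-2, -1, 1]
e^{tM} =
  [-2*t*exp(-3*t) + exp(-3*t), -t*exp(-3*t), 4*t*exp(-3*t)]
  [-4*t*exp(-3*t), -2*t*exp(-3*t) + exp(-3*t), 8*t*exp(-3*t)]
  [-2*t*exp(-3*t), -t*exp(-3*t), 4*t*exp(-3*t) + exp(-3*t)]

Strategy: write M = P · J · P⁻¹ where J is a Jordan canonical form, so e^{tM} = P · e^{tJ} · P⁻¹, and e^{tJ} can be computed block-by-block.

M has Jordan form
J =
  [-3,  1,  0]
  [ 0, -3,  0]
  [ 0,  0, -3]
(up to reordering of blocks).

Per-block formulas:
  For a 2×2 Jordan block J_2(-3): exp(t · J_2(-3)) = e^(-3t)·(I + t·N), where N is the 2×2 nilpotent shift.
  For a 1×1 block at λ = -3: exp(t · [-3]) = [e^(-3t)].

After assembling e^{tJ} and conjugating by P, we get:

e^{tM} =
  [-2*t*exp(-3*t) + exp(-3*t), -t*exp(-3*t), 4*t*exp(-3*t)]
  [-4*t*exp(-3*t), -2*t*exp(-3*t) + exp(-3*t), 8*t*exp(-3*t)]
  [-2*t*exp(-3*t), -t*exp(-3*t), 4*t*exp(-3*t) + exp(-3*t)]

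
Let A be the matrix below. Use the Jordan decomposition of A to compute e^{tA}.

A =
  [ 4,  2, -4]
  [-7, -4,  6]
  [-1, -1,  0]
e^{tA} =
  [3*t^2 + 4*t + 1, 2*t^2 + 2*t, -2*t^2 - 4*t]
  [-3*t^2 - 7*t, -2*t^2 - 4*t + 1, 2*t^2 + 6*t]
  [3*t^2/2 - t, t^2 - t, 1 - t^2]

Strategy: write A = P · J · P⁻¹ where J is a Jordan canonical form, so e^{tA} = P · e^{tJ} · P⁻¹, and e^{tJ} can be computed block-by-block.

A has Jordan form
J =
  [0, 1, 0]
  [0, 0, 1]
  [0, 0, 0]
(up to reordering of blocks).

Per-block formulas:
  For a 3×3 Jordan block J_3(0): exp(t · J_3(0)) = e^(0t)·(I + t·N + (t^2/2)·N^2), where N is the 3×3 nilpotent shift.

After assembling e^{tJ} and conjugating by P, we get:

e^{tA} =
  [3*t^2 + 4*t + 1, 2*t^2 + 2*t, -2*t^2 - 4*t]
  [-3*t^2 - 7*t, -2*t^2 - 4*t + 1, 2*t^2 + 6*t]
  [3*t^2/2 - t, t^2 - t, 1 - t^2]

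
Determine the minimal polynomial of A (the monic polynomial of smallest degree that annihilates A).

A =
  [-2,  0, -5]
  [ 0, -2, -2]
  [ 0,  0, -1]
x^2 + 3*x + 2

The characteristic polynomial is χ_A(x) = (x + 1)*(x + 2)^2, so the eigenvalues are known. The minimal polynomial is
  m_A(x) = Π_λ (x − λ)^{k_λ}
where k_λ is the size of the *largest* Jordan block for λ (equivalently, the smallest k with (A − λI)^k v = 0 for every generalised eigenvector v of λ).

  λ = -2: largest Jordan block has size 1, contributing (x + 2)
  λ = -1: largest Jordan block has size 1, contributing (x + 1)

So m_A(x) = (x + 1)*(x + 2) = x^2 + 3*x + 2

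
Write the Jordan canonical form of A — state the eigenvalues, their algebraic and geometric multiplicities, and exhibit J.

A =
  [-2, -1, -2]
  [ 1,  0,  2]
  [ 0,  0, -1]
J_2(-1) ⊕ J_1(-1)

The characteristic polynomial is
  det(x·I − A) = x^3 + 3*x^2 + 3*x + 1 = (x + 1)^3

Eigenvalues and multiplicities (the geometric multiplicity of λ is n − rank(A − λI), which equals the number of Jordan blocks for λ):
  λ = -1: algebraic multiplicity = 3, geometric multiplicity = 2

Determining the block sizes for each eigenvalue:
  λ = -1: 2 blocks summing to 3 forces exactly one block of size 2 and the rest size 1 → block sizes [2, 1]

Assembling the blocks gives a Jordan form
J =
  [-1,  1,  0]
  [ 0, -1,  0]
  [ 0,  0, -1]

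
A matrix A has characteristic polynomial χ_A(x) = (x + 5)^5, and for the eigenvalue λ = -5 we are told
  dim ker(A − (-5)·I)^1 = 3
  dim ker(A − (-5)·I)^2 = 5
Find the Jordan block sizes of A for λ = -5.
Block sizes for λ = -5: [2, 2, 1]

From the dimensions of kernels of powers, the number of Jordan blocks of size at least j is d_j − d_{j−1} where d_j = dim ker(N^j) (with d_0 = 0). Computing the differences gives [3, 2].
The number of blocks of size exactly k is (#blocks of size ≥ k) − (#blocks of size ≥ k + 1), so the partition is: 1 block(s) of size 1, 2 block(s) of size 2.
In nonincreasing order the block sizes are [2, 2, 1].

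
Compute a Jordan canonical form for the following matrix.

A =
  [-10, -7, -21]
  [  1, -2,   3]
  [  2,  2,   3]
J_2(-3) ⊕ J_1(-3)

The characteristic polynomial is
  det(x·I − A) = x^3 + 9*x^2 + 27*x + 27 = (x + 3)^3

Eigenvalues and multiplicities (the geometric multiplicity of λ is n − rank(A − λI), which equals the number of Jordan blocks for λ):
  λ = -3: algebraic multiplicity = 3, geometric multiplicity = 2

Determining the block sizes for each eigenvalue:
  λ = -3: 2 blocks summing to 3 forces exactly one block of size 2 and the rest size 1 → block sizes [2, 1]

Assembling the blocks gives a Jordan form
J =
  [-3,  1,  0]
  [ 0, -3,  0]
  [ 0,  0, -3]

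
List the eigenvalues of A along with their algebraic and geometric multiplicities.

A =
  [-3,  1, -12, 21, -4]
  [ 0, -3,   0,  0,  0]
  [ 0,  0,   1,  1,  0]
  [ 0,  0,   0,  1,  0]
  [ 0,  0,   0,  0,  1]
λ = -3: alg = 2, geom = 1; λ = 1: alg = 3, geom = 2

Step 1 — factor the characteristic polynomial to read off the algebraic multiplicities:
  χ_A(x) = (x - 1)^3*(x + 3)^2

Step 2 — compute geometric multiplicities via the rank-nullity identity g(λ) = n − rank(A − λI):
  rank(A − (-3)·I) = 4, so dim ker(A − (-3)·I) = n − 4 = 1
  rank(A − (1)·I) = 3, so dim ker(A − (1)·I) = n − 3 = 2

Summary:
  λ = -3: algebraic multiplicity = 2, geometric multiplicity = 1
  λ = 1: algebraic multiplicity = 3, geometric multiplicity = 2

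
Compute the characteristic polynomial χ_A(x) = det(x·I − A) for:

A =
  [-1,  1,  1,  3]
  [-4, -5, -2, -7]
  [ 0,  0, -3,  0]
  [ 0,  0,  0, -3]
x^4 + 12*x^3 + 54*x^2 + 108*x + 81

Expanding det(x·I − A) (e.g. by cofactor expansion or by noting that A is similar to its Jordan form J, which has the same characteristic polynomial as A) gives
  χ_A(x) = x^4 + 12*x^3 + 54*x^2 + 108*x + 81
which factors as (x + 3)^4. The eigenvalues (with algebraic multiplicities) are λ = -3 with multiplicity 4.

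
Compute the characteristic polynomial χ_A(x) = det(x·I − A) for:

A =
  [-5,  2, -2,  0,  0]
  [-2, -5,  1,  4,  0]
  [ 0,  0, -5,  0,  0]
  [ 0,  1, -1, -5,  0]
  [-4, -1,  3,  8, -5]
x^5 + 25*x^4 + 250*x^3 + 1250*x^2 + 3125*x + 3125

Expanding det(x·I − A) (e.g. by cofactor expansion or by noting that A is similar to its Jordan form J, which has the same characteristic polynomial as A) gives
  χ_A(x) = x^5 + 25*x^4 + 250*x^3 + 1250*x^2 + 3125*x + 3125
which factors as (x + 5)^5. The eigenvalues (with algebraic multiplicities) are λ = -5 with multiplicity 5.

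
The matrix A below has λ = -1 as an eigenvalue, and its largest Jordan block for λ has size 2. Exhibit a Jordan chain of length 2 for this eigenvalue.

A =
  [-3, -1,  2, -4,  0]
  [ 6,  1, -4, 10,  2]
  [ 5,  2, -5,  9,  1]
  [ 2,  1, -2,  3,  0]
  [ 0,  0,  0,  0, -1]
A Jordan chain for λ = -1 of length 2:
v_1 = (-2, 6, 5, 2, 0)ᵀ
v_2 = (1, 0, 0, 0, 0)ᵀ

Let N = A − (-1)·I. We want v_2 with N^2 v_2 = 0 but N^1 v_2 ≠ 0; then v_{j-1} := N · v_j for j = 2, …, 2.

Pick v_2 = (1, 0, 0, 0, 0)ᵀ.
Then v_1 = N · v_2 = (-2, 6, 5, 2, 0)ᵀ.

Sanity check: (A − (-1)·I) v_1 = (0, 0, 0, 0, 0)ᵀ = 0. ✓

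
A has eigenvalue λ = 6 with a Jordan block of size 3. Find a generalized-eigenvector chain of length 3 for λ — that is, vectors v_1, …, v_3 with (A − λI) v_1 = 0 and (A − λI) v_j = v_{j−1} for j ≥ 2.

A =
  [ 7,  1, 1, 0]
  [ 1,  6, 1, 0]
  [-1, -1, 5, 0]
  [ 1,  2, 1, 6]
A Jordan chain for λ = 6 of length 3:
v_1 = (1, 0, -1, 2)ᵀ
v_2 = (1, 1, -1, 1)ᵀ
v_3 = (1, 0, 0, 0)ᵀ

Let N = A − (6)·I. We want v_3 with N^3 v_3 = 0 but N^2 v_3 ≠ 0; then v_{j-1} := N · v_j for j = 3, …, 2.

Pick v_3 = (1, 0, 0, 0)ᵀ.
Then v_2 = N · v_3 = (1, 1, -1, 1)ᵀ.
Then v_1 = N · v_2 = (1, 0, -1, 2)ᵀ.

Sanity check: (A − (6)·I) v_1 = (0, 0, 0, 0)ᵀ = 0. ✓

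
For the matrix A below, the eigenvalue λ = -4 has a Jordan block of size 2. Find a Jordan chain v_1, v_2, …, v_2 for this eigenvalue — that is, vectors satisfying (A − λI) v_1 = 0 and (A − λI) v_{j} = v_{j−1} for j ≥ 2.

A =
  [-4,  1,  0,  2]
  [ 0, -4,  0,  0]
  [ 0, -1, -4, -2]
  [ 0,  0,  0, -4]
A Jordan chain for λ = -4 of length 2:
v_1 = (1, 0, -1, 0)ᵀ
v_2 = (0, 1, 0, 0)ᵀ

Let N = A − (-4)·I. We want v_2 with N^2 v_2 = 0 but N^1 v_2 ≠ 0; then v_{j-1} := N · v_j for j = 2, …, 2.

Pick v_2 = (0, 1, 0, 0)ᵀ.
Then v_1 = N · v_2 = (1, 0, -1, 0)ᵀ.

Sanity check: (A − (-4)·I) v_1 = (0, 0, 0, 0)ᵀ = 0. ✓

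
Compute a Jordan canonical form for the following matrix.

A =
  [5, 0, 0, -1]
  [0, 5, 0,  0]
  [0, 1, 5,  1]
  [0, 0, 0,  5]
J_2(5) ⊕ J_2(5)

The characteristic polynomial is
  det(x·I − A) = x^4 - 20*x^3 + 150*x^2 - 500*x + 625 = (x - 5)^4

Eigenvalues and multiplicities (the geometric multiplicity of λ is n − rank(A − λI), which equals the number of Jordan blocks for λ):
  λ = 5: algebraic multiplicity = 4, geometric multiplicity = 2

Determining the block sizes for each eigenvalue:
  λ = 5: with am = 4 and gm = 2, the partition is not yet determined (e.g. several partitions of 4 into 2 parts exist). Let N = A − (5)·I. Computing rank(N^1) = 2, rank(N^2) = 0; the number of blocks of size ≥ j is rank(N^{j−1}) − rank(N^j), giving [2, 2]. So we have 2 block(s) of size 2 → block sizes [2, 2]

Assembling the blocks gives a Jordan form
J =
  [5, 1, 0, 0]
  [0, 5, 0, 0]
  [0, 0, 5, 1]
  [0, 0, 0, 5]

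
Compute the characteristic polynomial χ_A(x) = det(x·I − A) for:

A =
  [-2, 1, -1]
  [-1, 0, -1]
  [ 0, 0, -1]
x^3 + 3*x^2 + 3*x + 1

Expanding det(x·I − A) (e.g. by cofactor expansion or by noting that A is similar to its Jordan form J, which has the same characteristic polynomial as A) gives
  χ_A(x) = x^3 + 3*x^2 + 3*x + 1
which factors as (x + 1)^3. The eigenvalues (with algebraic multiplicities) are λ = -1 with multiplicity 3.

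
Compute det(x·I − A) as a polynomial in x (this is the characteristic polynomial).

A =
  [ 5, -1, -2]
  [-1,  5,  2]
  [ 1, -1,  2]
x^3 - 12*x^2 + 48*x - 64

Expanding det(x·I − A) (e.g. by cofactor expansion or by noting that A is similar to its Jordan form J, which has the same characteristic polynomial as A) gives
  χ_A(x) = x^3 - 12*x^2 + 48*x - 64
which factors as (x - 4)^3. The eigenvalues (with algebraic multiplicities) are λ = 4 with multiplicity 3.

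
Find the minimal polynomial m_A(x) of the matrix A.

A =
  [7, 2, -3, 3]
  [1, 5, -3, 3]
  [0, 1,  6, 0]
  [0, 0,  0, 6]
x^3 - 18*x^2 + 108*x - 216

The characteristic polynomial is χ_A(x) = (x - 6)^4, so the eigenvalues are known. The minimal polynomial is
  m_A(x) = Π_λ (x − λ)^{k_λ}
where k_λ is the size of the *largest* Jordan block for λ (equivalently, the smallest k with (A − λI)^k v = 0 for every generalised eigenvector v of λ).

  λ = 6: largest Jordan block has size 3, contributing (x − 6)^3

So m_A(x) = (x - 6)^3 = x^3 - 18*x^2 + 108*x - 216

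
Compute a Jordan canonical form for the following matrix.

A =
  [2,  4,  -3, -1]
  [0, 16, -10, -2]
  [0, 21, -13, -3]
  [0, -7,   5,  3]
J_2(2) ⊕ J_2(2)

The characteristic polynomial is
  det(x·I − A) = x^4 - 8*x^3 + 24*x^2 - 32*x + 16 = (x - 2)^4

Eigenvalues and multiplicities (the geometric multiplicity of λ is n − rank(A − λI), which equals the number of Jordan blocks for λ):
  λ = 2: algebraic multiplicity = 4, geometric multiplicity = 2

Determining the block sizes for each eigenvalue:
  λ = 2: with am = 4 and gm = 2, the partition is not yet determined (e.g. several partitions of 4 into 2 parts exist). Let N = A − (2)·I. Computing rank(N^1) = 2, rank(N^2) = 0; the number of blocks of size ≥ j is rank(N^{j−1}) − rank(N^j), giving [2, 2]. So we have 2 block(s) of size 2 → block sizes [2, 2]

Assembling the blocks gives a Jordan form
J =
  [2, 1, 0, 0]
  [0, 2, 0, 0]
  [0, 0, 2, 1]
  [0, 0, 0, 2]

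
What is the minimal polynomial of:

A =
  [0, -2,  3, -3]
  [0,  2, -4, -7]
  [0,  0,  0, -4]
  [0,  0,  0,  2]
x^4 - 4*x^3 + 4*x^2

The characteristic polynomial is χ_A(x) = x^2*(x - 2)^2, so the eigenvalues are known. The minimal polynomial is
  m_A(x) = Π_λ (x − λ)^{k_λ}
where k_λ is the size of the *largest* Jordan block for λ (equivalently, the smallest k with (A − λI)^k v = 0 for every generalised eigenvector v of λ).

  λ = 0: largest Jordan block has size 2, contributing (x − 0)^2
  λ = 2: largest Jordan block has size 2, contributing (x − 2)^2

So m_A(x) = x^2*(x - 2)^2 = x^4 - 4*x^3 + 4*x^2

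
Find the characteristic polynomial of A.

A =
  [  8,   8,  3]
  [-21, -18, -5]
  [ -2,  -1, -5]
x^3 + 15*x^2 + 75*x + 125

Expanding det(x·I − A) (e.g. by cofactor expansion or by noting that A is similar to its Jordan form J, which has the same characteristic polynomial as A) gives
  χ_A(x) = x^3 + 15*x^2 + 75*x + 125
which factors as (x + 5)^3. The eigenvalues (with algebraic multiplicities) are λ = -5 with multiplicity 3.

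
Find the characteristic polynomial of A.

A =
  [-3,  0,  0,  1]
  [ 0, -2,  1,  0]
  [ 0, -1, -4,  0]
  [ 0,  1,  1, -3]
x^4 + 12*x^3 + 54*x^2 + 108*x + 81

Expanding det(x·I − A) (e.g. by cofactor expansion or by noting that A is similar to its Jordan form J, which has the same characteristic polynomial as A) gives
  χ_A(x) = x^4 + 12*x^3 + 54*x^2 + 108*x + 81
which factors as (x + 3)^4. The eigenvalues (with algebraic multiplicities) are λ = -3 with multiplicity 4.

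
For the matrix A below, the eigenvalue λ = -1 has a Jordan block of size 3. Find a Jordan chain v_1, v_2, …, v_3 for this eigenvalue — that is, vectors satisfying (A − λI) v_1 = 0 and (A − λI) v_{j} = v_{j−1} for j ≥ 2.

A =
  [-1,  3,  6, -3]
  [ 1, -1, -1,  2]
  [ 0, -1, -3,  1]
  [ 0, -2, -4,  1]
A Jordan chain for λ = -1 of length 3:
v_1 = (3, 0, -1, -2)ᵀ
v_2 = (0, 1, 0, 0)ᵀ
v_3 = (1, 0, 0, 0)ᵀ

Let N = A − (-1)·I. We want v_3 with N^3 v_3 = 0 but N^2 v_3 ≠ 0; then v_{j-1} := N · v_j for j = 3, …, 2.

Pick v_3 = (1, 0, 0, 0)ᵀ.
Then v_2 = N · v_3 = (0, 1, 0, 0)ᵀ.
Then v_1 = N · v_2 = (3, 0, -1, -2)ᵀ.

Sanity check: (A − (-1)·I) v_1 = (0, 0, 0, 0)ᵀ = 0. ✓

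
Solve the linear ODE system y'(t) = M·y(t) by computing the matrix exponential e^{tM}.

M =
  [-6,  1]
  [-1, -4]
e^{tM} =
  [-t*exp(-5*t) + exp(-5*t), t*exp(-5*t)]
  [-t*exp(-5*t), t*exp(-5*t) + exp(-5*t)]

Strategy: write M = P · J · P⁻¹ where J is a Jordan canonical form, so e^{tM} = P · e^{tJ} · P⁻¹, and e^{tJ} can be computed block-by-block.

M has Jordan form
J =
  [-5,  1]
  [ 0, -5]
(up to reordering of blocks).

Per-block formulas:
  For a 2×2 Jordan block J_2(-5): exp(t · J_2(-5)) = e^(-5t)·(I + t·N), where N is the 2×2 nilpotent shift.

After assembling e^{tJ} and conjugating by P, we get:

e^{tM} =
  [-t*exp(-5*t) + exp(-5*t), t*exp(-5*t)]
  [-t*exp(-5*t), t*exp(-5*t) + exp(-5*t)]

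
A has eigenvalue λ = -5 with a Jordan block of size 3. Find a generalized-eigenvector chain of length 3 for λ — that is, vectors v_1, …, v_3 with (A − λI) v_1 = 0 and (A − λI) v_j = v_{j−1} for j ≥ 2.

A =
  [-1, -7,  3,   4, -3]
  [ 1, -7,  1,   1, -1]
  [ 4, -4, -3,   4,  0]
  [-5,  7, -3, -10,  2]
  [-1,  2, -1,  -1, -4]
A Jordan chain for λ = -5 of length 3:
v_1 = (4, 2, 0, -2, -2)ᵀ
v_2 = (4, 1, 4, -5, -1)ᵀ
v_3 = (1, 0, 0, 0, 0)ᵀ

Let N = A − (-5)·I. We want v_3 with N^3 v_3 = 0 but N^2 v_3 ≠ 0; then v_{j-1} := N · v_j for j = 3, …, 2.

Pick v_3 = (1, 0, 0, 0, 0)ᵀ.
Then v_2 = N · v_3 = (4, 1, 4, -5, -1)ᵀ.
Then v_1 = N · v_2 = (4, 2, 0, -2, -2)ᵀ.

Sanity check: (A − (-5)·I) v_1 = (0, 0, 0, 0, 0)ᵀ = 0. ✓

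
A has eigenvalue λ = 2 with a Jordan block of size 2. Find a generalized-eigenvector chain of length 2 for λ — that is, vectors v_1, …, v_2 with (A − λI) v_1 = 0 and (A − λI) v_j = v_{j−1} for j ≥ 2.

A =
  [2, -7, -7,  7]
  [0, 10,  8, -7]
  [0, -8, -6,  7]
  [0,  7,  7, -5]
A Jordan chain for λ = 2 of length 2:
v_1 = (0, 1, -1, 0)ᵀ
v_2 = (0, 1, 0, 1)ᵀ

Let N = A − (2)·I. We want v_2 with N^2 v_2 = 0 but N^1 v_2 ≠ 0; then v_{j-1} := N · v_j for j = 2, …, 2.

Pick v_2 = (0, 1, 0, 1)ᵀ.
Then v_1 = N · v_2 = (0, 1, -1, 0)ᵀ.

Sanity check: (A − (2)·I) v_1 = (0, 0, 0, 0)ᵀ = 0. ✓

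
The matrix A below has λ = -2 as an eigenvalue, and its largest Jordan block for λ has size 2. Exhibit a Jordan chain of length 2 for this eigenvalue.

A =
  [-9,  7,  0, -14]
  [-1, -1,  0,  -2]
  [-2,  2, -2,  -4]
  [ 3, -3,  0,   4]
A Jordan chain for λ = -2 of length 2:
v_1 = (-7, -1, -2, 3)ᵀ
v_2 = (1, 0, 0, 0)ᵀ

Let N = A − (-2)·I. We want v_2 with N^2 v_2 = 0 but N^1 v_2 ≠ 0; then v_{j-1} := N · v_j for j = 2, …, 2.

Pick v_2 = (1, 0, 0, 0)ᵀ.
Then v_1 = N · v_2 = (-7, -1, -2, 3)ᵀ.

Sanity check: (A − (-2)·I) v_1 = (0, 0, 0, 0)ᵀ = 0. ✓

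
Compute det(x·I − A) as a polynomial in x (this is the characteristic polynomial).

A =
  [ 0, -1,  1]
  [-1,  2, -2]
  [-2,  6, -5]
x^3 + 3*x^2 + 3*x + 1

Expanding det(x·I − A) (e.g. by cofactor expansion or by noting that A is similar to its Jordan form J, which has the same characteristic polynomial as A) gives
  χ_A(x) = x^3 + 3*x^2 + 3*x + 1
which factors as (x + 1)^3. The eigenvalues (with algebraic multiplicities) are λ = -1 with multiplicity 3.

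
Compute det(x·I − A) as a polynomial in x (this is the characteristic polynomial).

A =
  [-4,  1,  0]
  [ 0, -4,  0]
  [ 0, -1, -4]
x^3 + 12*x^2 + 48*x + 64

Expanding det(x·I − A) (e.g. by cofactor expansion or by noting that A is similar to its Jordan form J, which has the same characteristic polynomial as A) gives
  χ_A(x) = x^3 + 12*x^2 + 48*x + 64
which factors as (x + 4)^3. The eigenvalues (with algebraic multiplicities) are λ = -4 with multiplicity 3.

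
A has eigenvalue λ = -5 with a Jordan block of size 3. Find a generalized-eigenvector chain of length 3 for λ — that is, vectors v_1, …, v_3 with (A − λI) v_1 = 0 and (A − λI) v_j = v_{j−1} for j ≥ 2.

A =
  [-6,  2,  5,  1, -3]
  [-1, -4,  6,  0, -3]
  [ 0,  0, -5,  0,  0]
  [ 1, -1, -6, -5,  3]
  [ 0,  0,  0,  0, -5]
A Jordan chain for λ = -5 of length 3:
v_1 = (-1, -1, 0, 1, 0)ᵀ
v_2 = (2, 1, 0, -1, 0)ᵀ
v_3 = (0, 1, 0, 0, 0)ᵀ

Let N = A − (-5)·I. We want v_3 with N^3 v_3 = 0 but N^2 v_3 ≠ 0; then v_{j-1} := N · v_j for j = 3, …, 2.

Pick v_3 = (0, 1, 0, 0, 0)ᵀ.
Then v_2 = N · v_3 = (2, 1, 0, -1, 0)ᵀ.
Then v_1 = N · v_2 = (-1, -1, 0, 1, 0)ᵀ.

Sanity check: (A − (-5)·I) v_1 = (0, 0, 0, 0, 0)ᵀ = 0. ✓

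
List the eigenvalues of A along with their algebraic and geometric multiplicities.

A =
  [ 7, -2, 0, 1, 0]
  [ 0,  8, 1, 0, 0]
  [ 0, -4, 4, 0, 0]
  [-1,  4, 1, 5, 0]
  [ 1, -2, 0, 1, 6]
λ = 6: alg = 5, geom = 3

Step 1 — factor the characteristic polynomial to read off the algebraic multiplicities:
  χ_A(x) = (x - 6)^5

Step 2 — compute geometric multiplicities via the rank-nullity identity g(λ) = n − rank(A − λI):
  rank(A − (6)·I) = 2, so dim ker(A − (6)·I) = n − 2 = 3

Summary:
  λ = 6: algebraic multiplicity = 5, geometric multiplicity = 3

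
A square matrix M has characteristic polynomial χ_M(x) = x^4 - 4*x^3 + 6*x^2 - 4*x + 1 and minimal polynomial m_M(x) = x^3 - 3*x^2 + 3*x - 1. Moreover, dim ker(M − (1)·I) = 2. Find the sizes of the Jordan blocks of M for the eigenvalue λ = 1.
Block sizes for λ = 1: [3, 1]

Step 1 — from the characteristic polynomial, algebraic multiplicity of λ = 1 is 4. From dim ker(M − (1)·I) = 2, there are exactly 2 Jordan blocks for λ = 1.
Step 2 — from the minimal polynomial, the factor (x − 1)^3 tells us the largest block for λ = 1 has size 3.
Step 3 — with total size 4, 2 blocks, and largest block 3, the block sizes (in nonincreasing order) are [3, 1].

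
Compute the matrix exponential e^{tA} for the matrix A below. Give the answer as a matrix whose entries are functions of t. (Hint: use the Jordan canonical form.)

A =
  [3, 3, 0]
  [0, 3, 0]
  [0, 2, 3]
e^{tA} =
  [exp(3*t), 3*t*exp(3*t), 0]
  [0, exp(3*t), 0]
  [0, 2*t*exp(3*t), exp(3*t)]

Strategy: write A = P · J · P⁻¹ where J is a Jordan canonical form, so e^{tA} = P · e^{tJ} · P⁻¹, and e^{tJ} can be computed block-by-block.

A has Jordan form
J =
  [3, 1, 0]
  [0, 3, 0]
  [0, 0, 3]
(up to reordering of blocks).

Per-block formulas:
  For a 1×1 block at λ = 3: exp(t · [3]) = [e^(3t)].
  For a 2×2 Jordan block J_2(3): exp(t · J_2(3)) = e^(3t)·(I + t·N), where N is the 2×2 nilpotent shift.

After assembling e^{tJ} and conjugating by P, we get:

e^{tA} =
  [exp(3*t), 3*t*exp(3*t), 0]
  [0, exp(3*t), 0]
  [0, 2*t*exp(3*t), exp(3*t)]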